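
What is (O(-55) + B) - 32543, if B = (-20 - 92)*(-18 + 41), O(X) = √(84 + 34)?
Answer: -35119 + √118 ≈ -35108.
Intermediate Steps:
O(X) = √118
B = -2576 (B = -112*23 = -2576)
(O(-55) + B) - 32543 = (√118 - 2576) - 32543 = (-2576 + √118) - 32543 = -35119 + √118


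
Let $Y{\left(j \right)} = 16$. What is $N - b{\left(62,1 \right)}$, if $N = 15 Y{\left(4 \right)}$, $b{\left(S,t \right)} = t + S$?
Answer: $177$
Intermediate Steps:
$b{\left(S,t \right)} = S + t$
$N = 240$ ($N = 15 \cdot 16 = 240$)
$N - b{\left(62,1 \right)} = 240 - \left(62 + 1\right) = 240 - 63 = 177$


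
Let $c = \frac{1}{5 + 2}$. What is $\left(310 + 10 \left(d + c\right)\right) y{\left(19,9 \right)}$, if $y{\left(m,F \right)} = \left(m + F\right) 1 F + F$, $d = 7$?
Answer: $\frac{696870}{7} \approx 99553.0$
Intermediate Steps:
$c = \frac{1}{7} \approx 0.14286$
$y{\left(m,F \right)} = F + F \left(F + m\right)$ ($y{\left(m,F \right)} = \left(F + m\right) 1 F + F = \left(F + m\right) F + F = F \left(F + m\right) + F = F + F \left(F + m\right)$)
$\left(310 + 10 \left(d + c\right)\right) y{\left(19,9 \right)} = \left(310 + 10 \left(7 + \frac{1}{7}\right)\right) 9 \left(1 + 9 + 19\right) = \left(310 + 10 \cdot \frac{50}{7}\right) 9 \cdot 29 = \left(310 + \frac{500}{7}\right) 261 = \frac{2670}{7} \cdot 261 = \frac{696870}{7}$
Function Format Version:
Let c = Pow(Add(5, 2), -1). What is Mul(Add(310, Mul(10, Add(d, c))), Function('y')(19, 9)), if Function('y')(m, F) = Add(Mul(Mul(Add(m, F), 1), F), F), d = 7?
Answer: Rational(696870, 7) ≈ 99553.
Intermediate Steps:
c = Rational(1, 7) (c = Pow(7, -1) = Rational(1, 7) ≈ 0.14286)
Function('y')(m, F) = Add(F, Mul(F, Add(F, m))) (Function('y')(m, F) = Add(Mul(Mul(Add(F, m), 1), F), F) = Add(Mul(Add(F, m), F), F) = Add(Mul(F, Add(F, m)), F) = Add(F, Mul(F, Add(F, m))))
Mul(Add(310, Mul(10, Add(d, c))), Function('y')(19, 9)) = Mul(Add(310, Mul(10, Add(7, Rational(1, 7)))), Mul(9, Add(1, 9, 19))) = Mul(Add(310, Mul(10, Rational(50, 7))), Mul(9, 29)) = Mul(Add(310, Rational(500, 7)), 261) = Mul(Rational(2670, 7), 261) = Rational(696870, 7)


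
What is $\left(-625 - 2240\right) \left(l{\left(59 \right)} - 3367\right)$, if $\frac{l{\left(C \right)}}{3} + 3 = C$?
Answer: $9165135$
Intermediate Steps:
$l{\left(C \right)} = -9 + 3 C$
$\left(-625 - 2240\right) \left(l{\left(59 \right)} - 3367\right) = \left(-625 - 2240\right) \left(\left(-9 + 3 \cdot 59\right) - 3367\right) = \left(-625 - 2240\right) \left(\left(-9 + 177\right) - 3367\right) = - 2865 \left(168 - 3367\right) = \left(-2865\right) \left(-3199\right) = 9165135$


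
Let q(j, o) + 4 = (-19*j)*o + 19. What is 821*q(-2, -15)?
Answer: -455655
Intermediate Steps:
q(j, o) = 15 - 19*j*o (q(j, o) = -4 + ((-19*j)*o + 19) = -4 + (-19*j*o + 19) = -4 + (19 - 19*j*o) = 15 - 19*j*o)
821*q(-2, -15) = 821*(15 - 19*(-2)*(-15)) = 821*(15 - 570) = 821*(-555) = -455655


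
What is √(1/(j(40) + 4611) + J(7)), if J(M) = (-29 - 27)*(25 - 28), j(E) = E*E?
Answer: √6480861739/6211 ≈ 12.961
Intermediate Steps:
j(E) = E²
J(M) = 168 (J(M) = -56*(-3) = 168)
√(1/(j(40) + 4611) + J(7)) = √(1/(40² + 4611) + 168) = √(1/(1600 + 4611) + 168) = √(1/6211 + 168) = √(1043449/6211) = √6480861739/6211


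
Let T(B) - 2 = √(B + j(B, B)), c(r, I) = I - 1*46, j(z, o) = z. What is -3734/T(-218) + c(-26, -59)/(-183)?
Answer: -110037/6710 + 1867*I*√109/110 ≈ -16.399 + 177.2*I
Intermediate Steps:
c(r, I) = -46 + I (c(r, I) = I - 46 = -46 + I)
T(B) = 2 + √2*√B (T(B) = 2 + √(B + B) = 2 + √(2*B) = 2 + √2*√B)
-3734/T(-218) + c(-26, -59)/(-183) = -3734/(2 + √2*√(-218)) + (-46 - 59)/(-183) = -3734/(2 + √2*(I*√218)) - 105*(-1/183) = -3734/(2 + 2*I*√109) + 35/61 = 35/61 - 3734/(2 + 2*I*√109)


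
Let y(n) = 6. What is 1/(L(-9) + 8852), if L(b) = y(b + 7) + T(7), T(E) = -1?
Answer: 1/8857 ≈ 0.00011291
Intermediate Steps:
L(b) = 5 (L(b) = 6 - 1 = 5)
1/(L(-9) + 8852) = 1/(5 + 8852) = 1/8857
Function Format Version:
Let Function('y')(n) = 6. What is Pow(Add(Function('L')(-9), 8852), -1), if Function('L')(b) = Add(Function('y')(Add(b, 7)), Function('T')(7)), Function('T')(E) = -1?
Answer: Rational(1, 8857) ≈ 0.00011291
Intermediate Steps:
Function('L')(b) = 5 (Function('L')(b) = Add(6, -1) = 5)
Pow(Add(Function('L')(-9), 8852), -1) = Pow(Add(5, 8852), -1) = Pow(8857, -1) = Rational(1, 8857)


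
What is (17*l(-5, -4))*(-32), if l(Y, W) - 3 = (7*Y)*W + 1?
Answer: -78336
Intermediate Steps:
l(Y, W) = 4 + 7*W*Y (l(Y, W) = 3 + ((7*Y)*W + 1) = 3 + (7*W*Y + 1) = 3 + (1 + 7*W*Y) = 4 + 7*W*Y)
(17*l(-5, -4))*(-32) = (17*(4 + 7*(-4)*(-5)))*(-32) = (17*(4 + 140))*(-32) = (17*144)*(-32) = 2448*(-32) = -78336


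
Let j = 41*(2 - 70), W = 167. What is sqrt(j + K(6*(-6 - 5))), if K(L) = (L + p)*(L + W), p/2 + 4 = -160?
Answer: I*sqrt(42582) ≈ 206.35*I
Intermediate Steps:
p = -328 (p = -8 + 2*(-160) = -8 - 320 = -328)
K(L) = (-328 + L)*(167 + L) (K(L) = (L - 328)*(L + 167) = (-328 + L)*(167 + L))
j = -2788 (j = 41*(-68) = -2788)
sqrt(j + K(6*(-6 - 5))) = sqrt(-2788 + (-54776 + (6*(-6 - 5))**2 - 966*(-6 - 5))) = sqrt(-2788 + (-54776 + (6*(-11))**2 - 966*(-11))) = sqrt(-2788 + (-54776 + (-66)**2 - 161*(-66))) = sqrt(-2788 + (-54776 + 4356 + 10626)) = sqrt(-2788 - 39794) = sqrt(-42582) = I*sqrt(42582)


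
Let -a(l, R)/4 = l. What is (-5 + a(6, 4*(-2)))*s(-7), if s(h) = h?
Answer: 203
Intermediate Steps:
a(l, R) = -4*l
(-5 + a(6, 4*(-2)))*s(-7) = (-5 - 4*6)*(-7) = (-5 - 24)*(-7) = -29*(-7) = 203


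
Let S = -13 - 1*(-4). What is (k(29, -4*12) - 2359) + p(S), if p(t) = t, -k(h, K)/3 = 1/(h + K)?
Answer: -44989/19 ≈ -2367.8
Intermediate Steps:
k(h, K) = -3/(K + h) (k(h, K) = -3/(h + K) = -3/(K + h))
S = -9 (S = -13 + 4 = -9)
(k(29, -4*12) - 2359) + p(S) = (-3/(-4*12 + 29) - 2359) - 9 = (-3/(-48 + 29) - 2359) - 9 = (-3/(-19) - 2359) - 9 = (-3*(-1/19) - 2359) - 9 = (3/19 - 2359) - 9 = -44818/19 - 9 = -44989/19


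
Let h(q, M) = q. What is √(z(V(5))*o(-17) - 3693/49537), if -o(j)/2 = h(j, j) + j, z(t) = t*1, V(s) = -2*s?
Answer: I*√1668844711061/49537 ≈ 26.078*I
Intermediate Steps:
z(t) = t
o(j) = -4*j (o(j) = -2*(j + j) = -4*j)
√(z(V(5))*o(-17) - 3693/49537) = √((-2*5)*(-4*(-17)) - 3693/49537) = √(-10*68 - 3693*1/49537) = √(-680 - 3693/49537) = √(-33688853/49537) = I*√1668844711061/49537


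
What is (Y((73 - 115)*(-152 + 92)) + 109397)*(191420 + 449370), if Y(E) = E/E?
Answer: 70101144420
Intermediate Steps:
Y(E) = 1
(Y((73 - 115)*(-152 + 92)) + 109397)*(191420 + 449370) = (1 + 109397)*(191420 + 449370) = 109398*640790 = 70101144420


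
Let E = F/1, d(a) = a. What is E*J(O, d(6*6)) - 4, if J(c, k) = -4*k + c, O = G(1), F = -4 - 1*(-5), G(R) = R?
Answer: -147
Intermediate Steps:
F = 1 (F = -4 + 5 = 1)
O = 1
J(c, k) = c - 4*k
E = 1 (E = 1/1 = 1*1 = 1)
E*J(O, d(6*6)) - 4 = 1*(1 - 24*6) - 4 = 1*(1 - 4*36) - 4 = 1*(1 - 144) - 4 = 1*(-143) - 4 = -143 - 4 = -147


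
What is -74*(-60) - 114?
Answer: 4326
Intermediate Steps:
-74*(-60) - 114 = 4440 - 114 = 4326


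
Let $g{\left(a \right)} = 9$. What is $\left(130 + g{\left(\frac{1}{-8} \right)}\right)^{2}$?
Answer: $19321$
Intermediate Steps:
$\left(130 + g{\left(\frac{1}{-8} \right)}\right)^{2} = \left(130 + 9\right)^{2} = 139^{2} = 19321$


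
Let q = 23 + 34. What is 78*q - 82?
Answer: 4364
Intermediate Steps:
q = 57
78*q - 82 = 78*57 - 82 = 4446 - 82 = 4364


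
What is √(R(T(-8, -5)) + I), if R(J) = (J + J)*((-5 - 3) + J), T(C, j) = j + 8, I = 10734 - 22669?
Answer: I*√11965 ≈ 109.38*I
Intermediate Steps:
I = -11935
T(C, j) = 8 + j
R(J) = 2*J*(-8 + J) (R(J) = (2*J)*(-8 + J) = 2*J*(-8 + J))
√(R(T(-8, -5)) + I) = √(2*(8 - 5)*(-8 + (8 - 5)) - 11935) = √(2*3*(-8 + 3) - 11935) = √(2*3*(-5) - 11935) = √(-30 - 11935) = √(-11965) = I*√11965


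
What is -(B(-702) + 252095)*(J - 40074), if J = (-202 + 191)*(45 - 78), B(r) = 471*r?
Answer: -3119179917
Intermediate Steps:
J = 363 (J = -11*(-33) = 363)
-(B(-702) + 252095)*(J - 40074) = -(471*(-702) + 252095)*(363 - 40074) = -(-330642 + 252095)*(-39711) = -(-78547)*(-39711) = -1*3119179917 = -3119179917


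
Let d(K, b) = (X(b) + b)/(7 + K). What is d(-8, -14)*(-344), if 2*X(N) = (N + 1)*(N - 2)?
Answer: 30960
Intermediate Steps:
X(N) = (1 + N)*(-2 + N)/2 (X(N) = ((N + 1)*(N - 2))/2 = ((1 + N)*(-2 + N))/2 = (1 + N)*(-2 + N)/2)
d(K, b) = (-1 + b/2 + b**2/2)/(7 + K) (d(K, b) = ((-1 + b**2/2 - b/2) + b)/(7 + K) = (-1 + b/2 + b**2/2)/(7 + K))
d(-8, -14)*(-344) = ((-2 - 14 + (-14)**2)/(2*(7 - 8)))*(-344) = ((1/2)*(-2 - 14 + 196)/(-1))*(-344) = ((1/2)*(-1)*180)*(-344) = -90*(-344) = 30960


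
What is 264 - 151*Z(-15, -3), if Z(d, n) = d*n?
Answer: -6531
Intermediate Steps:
264 - 151*Z(-15, -3) = 264 - (-2265)*(-3) = 264 - 151*45 = 264 - 6795 = -6531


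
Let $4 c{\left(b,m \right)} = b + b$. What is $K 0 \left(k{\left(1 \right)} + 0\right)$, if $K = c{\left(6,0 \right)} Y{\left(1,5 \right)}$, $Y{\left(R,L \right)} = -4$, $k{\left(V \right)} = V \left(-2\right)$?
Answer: $0$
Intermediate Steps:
$k{\left(V \right)} = - 2 V$
$c{\left(b,m \right)} = \frac{b}{2}$ ($c{\left(b,m \right)} = \frac{b + b}{4} = \frac{2 b}{4} = \frac{b}{2}$)
$K = -12$ ($K = \frac{1}{2} \cdot 6 \left(-4\right) = 3 \left(-4\right) = -12$)
$K 0 \left(k{\left(1 \right)} + 0\right) = - 12 \cdot 0 \left(\left(-2\right) 1 + 0\right) = - 12 \cdot 0 \left(-2 + 0\right) = - 12 \cdot 0 \left(-2\right) = \left(-12\right) 0 = 0$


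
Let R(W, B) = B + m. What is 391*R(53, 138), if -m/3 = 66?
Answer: -23460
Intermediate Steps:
m = -198 (m = -3*66 = -198)
R(W, B) = -198 + B (R(W, B) = B - 198 = -198 + B)
391*R(53, 138) = 391*(-198 + 138) = 391*(-60) = -23460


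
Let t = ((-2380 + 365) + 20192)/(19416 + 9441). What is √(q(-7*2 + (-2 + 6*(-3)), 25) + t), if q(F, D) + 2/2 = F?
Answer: 3*I*√353344346/9619 ≈ 5.8626*I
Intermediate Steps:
q(F, D) = -1 + F
t = 6059/9619 (t = (-2015 + 20192)/28857 = 18177*(1/28857) = 6059/9619 ≈ 0.62990)
√(q(-7*2 + (-2 + 6*(-3)), 25) + t) = √((-1 + (-7*2 + (-2 + 6*(-3)))) + 6059/9619) = √((-1 + (-14 + (-2 - 18))) + 6059/9619) = √((-1 + (-14 - 20)) + 6059/9619) = √((-1 - 34) + 6059/9619) = √(-35 + 6059/9619) = √(-330606/9619) = 3*I*√353344346/9619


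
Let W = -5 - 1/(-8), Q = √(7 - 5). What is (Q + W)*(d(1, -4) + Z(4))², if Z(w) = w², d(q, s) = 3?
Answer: -14079/8 + 361*√2 ≈ -1249.3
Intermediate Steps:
Q = √2 ≈ 1.4142
W = -39/8 (W = -5 - 1*(-⅛) = -5 + ⅛ = -39/8 ≈ -4.8750)
(Q + W)*(d(1, -4) + Z(4))² = (√2 - 39/8)*(3 + 4²)² = (-39/8 + √2)*(3 + 16)² = (-39/8 + √2)*19² = (-39/8 + √2)*361 = -14079/8 + 361*√2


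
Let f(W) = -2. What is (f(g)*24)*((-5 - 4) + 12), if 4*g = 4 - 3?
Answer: -144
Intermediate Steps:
g = 1/4 (g = (4 - 3)/4 = (1/4)*1 = 1/4 ≈ 0.25000)
(f(g)*24)*((-5 - 4) + 12) = (-2*24)*((-5 - 4) + 12) = -48*(-9 + 12) = -48*3 = -144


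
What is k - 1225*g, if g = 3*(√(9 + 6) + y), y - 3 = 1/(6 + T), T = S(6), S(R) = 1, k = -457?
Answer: -12007 - 3675*√15 ≈ -26240.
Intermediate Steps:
T = 1
y = 22/7 (y = 3 + 1/(6 + 1) = 3 + 1/7 = 3 + ⅐ = 22/7 ≈ 3.1429)
g = 66/7 + 3*√15 (g = 3*(√(9 + 6) + 22/7) = 3*(√15 + 22/7) = 3*(22/7 + √15) = 66/7 + 3*√15 ≈ 21.048)
k - 1225*g = -457 - 1225*(66/7 + 3*√15) = -457 + (-11550 - 3675*√15) = -12007 - 3675*√15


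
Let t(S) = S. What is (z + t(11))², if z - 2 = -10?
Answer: 9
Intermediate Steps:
z = -8 (z = 2 - 10 = -8)
(z + t(11))² = (-8 + 11)² = 3² = 9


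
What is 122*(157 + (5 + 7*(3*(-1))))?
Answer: 17202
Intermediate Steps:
122*(157 + (5 + 7*(3*(-1)))) = 122*(157 + (5 + 7*(-3))) = 122*(157 + (5 - 21)) = 122*(157 - 16) = 122*141 = 17202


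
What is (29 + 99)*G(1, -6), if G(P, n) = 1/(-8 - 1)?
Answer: -128/9 ≈ -14.222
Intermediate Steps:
G(P, n) = -⅑ (G(P, n) = 1/(-9) = -⅑)
(29 + 99)*G(1, -6) = (29 + 99)*(-⅑) = 128*(-⅑) = -128/9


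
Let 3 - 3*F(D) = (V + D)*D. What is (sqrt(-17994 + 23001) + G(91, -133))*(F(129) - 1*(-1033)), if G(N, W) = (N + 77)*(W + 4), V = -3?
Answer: 95010048 - 4384*sqrt(5007) ≈ 9.4700e+7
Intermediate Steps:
F(D) = 1 - D*(-3 + D)/3 (F(D) = 1 - (-3 + D)*D/3 = 1 - D*(-3 + D)/3)
G(N, W) = (4 + W)*(77 + N) (G(N, W) = (77 + N)*(4 + W) = (4 + W)*(77 + N))
(sqrt(-17994 + 23001) + G(91, -133))*(F(129) - 1*(-1033)) = (sqrt(-17994 + 23001) + (308 + 4*91 + 77*(-133) + 91*(-133)))*((1 + 129 - 1/3*129**2) - 1*(-1033)) = (sqrt(5007) + (308 + 364 - 10241 - 12103))*((1 + 129 - 1/3*16641) + 1033) = (sqrt(5007) - 21672)*((1 + 129 - 5547) + 1033) = (-21672 + sqrt(5007))*(-5417 + 1033) = (-21672 + sqrt(5007))*(-4384) = 95010048 - 4384*sqrt(5007)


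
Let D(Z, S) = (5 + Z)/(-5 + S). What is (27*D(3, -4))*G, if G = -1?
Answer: 24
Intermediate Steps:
D(Z, S) = (5 + Z)/(-5 + S)
(27*D(3, -4))*G = (27*((5 + 3)/(-5 - 4)))*(-1) = (27*(8/(-9)))*(-1) = (27*(-⅑*8))*(-1) = (27*(-8/9))*(-1) = -24*(-1) = 24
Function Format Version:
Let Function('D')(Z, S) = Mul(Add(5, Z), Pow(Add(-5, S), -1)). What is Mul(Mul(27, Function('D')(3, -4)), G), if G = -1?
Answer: 24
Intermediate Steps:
Function('D')(Z, S) = Mul(Pow(Add(-5, S), -1), Add(5, Z))
Mul(Mul(27, Function('D')(3, -4)), G) = Mul(Mul(27, Mul(Pow(Add(-5, -4), -1), Add(5, 3))), -1) = Mul(Mul(27, Mul(Pow(-9, -1), 8)), -1) = Mul(Mul(27, Mul(Rational(-1, 9), 8)), -1) = Mul(Mul(27, Rational(-8, 9)), -1) = Mul(-24, -1) = 24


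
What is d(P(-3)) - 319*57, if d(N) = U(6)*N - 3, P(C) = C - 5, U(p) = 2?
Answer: -18202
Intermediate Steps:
P(C) = -5 + C
d(N) = -3 + 2*N (d(N) = 2*N - 3 = -3 + 2*N)
d(P(-3)) - 319*57 = (-3 + 2*(-5 - 3)) - 319*57 = (-3 + 2*(-8)) - 18183 = (-3 - 16) - 18183 = -19 - 18183 = -18202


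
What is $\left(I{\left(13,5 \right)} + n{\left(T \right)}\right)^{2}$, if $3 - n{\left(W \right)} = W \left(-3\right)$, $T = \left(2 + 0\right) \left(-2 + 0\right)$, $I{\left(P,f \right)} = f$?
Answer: $16$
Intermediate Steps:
$T = -4$ ($T = 2 \left(-2\right) = -4$)
$n{\left(W \right)} = 3 + 3 W$ ($n{\left(W \right)} = 3 - W \left(-3\right) = 3 - - 3 W = 3 + 3 W$)
$\left(I{\left(13,5 \right)} + n{\left(T \right)}\right)^{2} = \left(5 + \left(3 + 3 \left(-4\right)\right)\right)^{2} = \left(5 + \left(3 - 12\right)\right)^{2} = \left(5 - 9\right)^{2} = \left(-4\right)^{2} = 16$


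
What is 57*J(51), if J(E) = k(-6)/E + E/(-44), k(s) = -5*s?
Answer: -24339/748 ≈ -32.539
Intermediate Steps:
J(E) = 30/E - E/44 (J(E) = (-5*(-6))/E + E/(-44) = 30/E + E*(-1/44) = 30/E - E/44)
57*J(51) = 57*(30/51 - 1/44*51) = 57*(30*(1/51) - 51/44) = 57*(10/17 - 51/44) = 57*(-427/748) = -24339/748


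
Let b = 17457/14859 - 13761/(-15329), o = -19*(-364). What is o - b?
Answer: 524936740208/75924537 ≈ 6913.9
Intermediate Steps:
o = 6916
b = 157357684/75924537 (b = 17457*(1/14859) - 13761*(-1/15329) = 5819/4953 + 13761/15329 = 157357684/75924537 ≈ 2.0726)
o - b = 6916 - 1*157357684/75924537 = 6916 - 157357684/75924537 = 524936740208/75924537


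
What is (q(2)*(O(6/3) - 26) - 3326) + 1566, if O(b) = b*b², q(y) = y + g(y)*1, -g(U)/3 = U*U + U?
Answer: -1472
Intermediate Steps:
g(U) = -3*U - 3*U² (g(U) = -3*(U*U + U) = -3*(U² + U) = -3*(U + U²) = -3*U - 3*U²)
q(y) = y - 3*y*(1 + y) (q(y) = y - 3*y*(1 + y)*1 = y - 3*y*(1 + y))
O(b) = b³
(q(2)*(O(6/3) - 26) - 3326) + 1566 = ((2*(-2 - 3*2))*((6/3)³ - 26) - 3326) + 1566 = ((2*(-2 - 6))*((6*(⅓))³ - 26) - 3326) + 1566 = ((2*(-8))*(2³ - 26) - 3326) + 1566 = (-16*(8 - 26) - 3326) + 1566 = (-16*(-18) - 3326) + 1566 = (288 - 3326) + 1566 = -3038 + 1566 = -1472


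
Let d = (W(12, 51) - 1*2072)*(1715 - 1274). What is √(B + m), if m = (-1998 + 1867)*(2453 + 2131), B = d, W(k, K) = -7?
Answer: I*√1517343 ≈ 1231.8*I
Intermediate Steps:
d = -916839 (d = (-7 - 1*2072)*(1715 - 1274) = (-7 - 2072)*441 = -2079*441 = -916839)
B = -916839
m = -600504 (m = -131*4584 = -600504)
√(B + m) = √(-916839 - 600504) = √(-1517343) = I*√1517343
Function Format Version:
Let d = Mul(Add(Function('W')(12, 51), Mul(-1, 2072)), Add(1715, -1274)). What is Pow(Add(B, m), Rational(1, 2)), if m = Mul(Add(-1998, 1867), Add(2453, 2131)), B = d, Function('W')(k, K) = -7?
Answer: Mul(I, Pow(1517343, Rational(1, 2))) ≈ Mul(1231.8, I)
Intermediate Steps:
d = -916839 (d = Mul(Add(-7, Mul(-1, 2072)), Add(1715, -1274)) = Mul(Add(-7, -2072), 441) = Mul(-2079, 441) = -916839)
B = -916839
m = -600504 (m = Mul(-131, 4584) = -600504)
Pow(Add(B, m), Rational(1, 2)) = Pow(Add(-916839, -600504), Rational(1, 2)) = Pow(-1517343, Rational(1, 2)) = Mul(I, Pow(1517343, Rational(1, 2)))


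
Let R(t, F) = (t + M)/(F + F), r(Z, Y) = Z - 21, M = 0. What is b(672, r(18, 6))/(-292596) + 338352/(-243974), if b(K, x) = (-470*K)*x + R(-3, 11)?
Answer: -1210625727677/261747993848 ≈ -4.6252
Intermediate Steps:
r(Z, Y) = -21 + Z
R(t, F) = t/(2*F) (R(t, F) = (t + 0)/(F + F) = t/((2*F)) = t*(1/(2*F)) = t/(2*F))
b(K, x) = -3/22 - 470*K*x (b(K, x) = (-470*K)*x + (½)*(-3)/11 = -470*K*x + (½)*(-3)*(1/11) = -470*K*x - 3/22 = -3/22 - 470*K*x)
b(672, r(18, 6))/(-292596) + 338352/(-243974) = (-3/22 - 470*672*(-21 + 18))/(-292596) + 338352/(-243974) = (-3/22 - 470*672*(-3))*(-1/292596) + 338352*(-1/243974) = (-3/22 + 947520)*(-1/292596) - 169176/121987 = (20845437/22)*(-1/292596) - 169176/121987 = -6948479/2145704 - 169176/121987 = -1210625727677/261747993848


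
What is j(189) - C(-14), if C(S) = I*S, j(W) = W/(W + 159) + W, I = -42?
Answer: -46221/116 ≈ -398.46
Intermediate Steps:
j(W) = W + W/(159 + W) (j(W) = W/(159 + W) + W = W + W/(159 + W))
C(S) = -42*S
j(189) - C(-14) = 189*(160 + 189)/(159 + 189) - (-42)*(-14) = 189*349/348 - 1*588 = 189*(1/348)*349 - 588 = 21987/116 - 588 = -46221/116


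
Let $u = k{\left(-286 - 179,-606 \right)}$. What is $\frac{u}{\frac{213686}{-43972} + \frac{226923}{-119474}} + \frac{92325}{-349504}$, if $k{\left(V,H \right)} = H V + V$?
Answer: $- \frac{12913764626490265935}{310256267626432} \approx -41623.0$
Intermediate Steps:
$k{\left(V,H \right)} = V + H V$
$u = 281325$ ($u = \left(-286 - 179\right) \left(1 - 606\right) = \left(-286 - 179\right) \left(-605\right) = \left(-465\right) \left(-605\right) = 281325$)
$\frac{u}{\frac{213686}{-43972} + \frac{226923}{-119474}} + \frac{92325}{-349504} = \frac{281325}{\frac{213686}{-43972} + \frac{226923}{-119474}} + \frac{92325}{-349504} = \frac{281325}{213686 \left(- \frac{1}{43972}\right) + 226923 \left(- \frac{1}{119474}\right)} + 92325 \left(- \frac{1}{349504}\right) = \frac{281325}{- \frac{106843}{21986} - \frac{226923}{119474}} - \frac{92325}{349504} = \frac{281325}{- \frac{4438522415}{656688841}} - \frac{92325}{349504} = 281325 \left(- \frac{656688841}{4438522415}\right) - \frac{92325}{349504} = - \frac{36948597638865}{887704483} - \frac{92325}{349504} = - \frac{12913764626490265935}{310256267626432}$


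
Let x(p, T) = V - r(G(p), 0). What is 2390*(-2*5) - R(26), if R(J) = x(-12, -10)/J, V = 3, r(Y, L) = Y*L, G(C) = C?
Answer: -621403/26 ≈ -23900.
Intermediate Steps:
r(Y, L) = L*Y
x(p, T) = 3 (x(p, T) = 3 - 0*p = 3 - 1*0 = 3 + 0 = 3)
R(J) = 3/J
2390*(-2*5) - R(26) = 2390*(-2*5) - 3/26 = 2390*(-10) - 3/26 = -23900 - 1*3/26 = -23900 - 3/26 = -621403/26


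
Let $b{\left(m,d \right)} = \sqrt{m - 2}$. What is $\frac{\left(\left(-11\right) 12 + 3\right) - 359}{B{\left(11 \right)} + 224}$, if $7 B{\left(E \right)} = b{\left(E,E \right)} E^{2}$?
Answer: $- \frac{3416}{1931} \approx -1.769$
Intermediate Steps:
$b{\left(m,d \right)} = \sqrt{-2 + m}$
$B{\left(E \right)} = \frac{E^{2} \sqrt{-2 + E}}{7}$ ($B{\left(E \right)} = \frac{\sqrt{-2 + E} E^{2}}{7} = \frac{E^{2} \sqrt{-2 + E}}{7}$)
$\frac{\left(\left(-11\right) 12 + 3\right) - 359}{B{\left(11 \right)} + 224} = \frac{\left(\left(-11\right) 12 + 3\right) - 359}{\frac{11^{2} \sqrt{-2 + 11}}{7} + 224} = \frac{\left(-132 + 3\right) - 359}{\frac{1}{7} \cdot 121 \sqrt{9} + 224} = \frac{-129 - 359}{\frac{1}{7} \cdot 121 \cdot 3 + 224} = - \frac{488}{\frac{363}{7} + 224} = - \frac{488}{\frac{1931}{7}} = \left(-488\right) \frac{7}{1931} = - \frac{3416}{1931}$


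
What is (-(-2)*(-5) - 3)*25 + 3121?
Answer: 2796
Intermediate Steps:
(-(-2)*(-5) - 3)*25 + 3121 = (-1*10 - 3)*25 + 3121 = (-10 - 3)*25 + 3121 = -13*25 + 3121 = -325 + 3121 = 2796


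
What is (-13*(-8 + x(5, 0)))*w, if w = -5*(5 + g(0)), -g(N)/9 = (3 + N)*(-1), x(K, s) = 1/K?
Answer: -16224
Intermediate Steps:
g(N) = 27 + 9*N (g(N) = -9*(3 + N)*(-1) = -9*(-3 - N) = 27 + 9*N)
w = -160 (w = -5*(5 + (27 + 9*0)) = -5*(5 + (27 + 0)) = -5*(5 + 27) = -5*32 = -160)
(-13*(-8 + x(5, 0)))*w = -13*(-8 + 1/5)*(-160) = -13*(-39/5)*(-160) = (507/5)*(-160) = -16224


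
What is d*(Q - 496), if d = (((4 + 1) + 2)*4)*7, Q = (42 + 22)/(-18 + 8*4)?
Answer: -96320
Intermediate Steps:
Q = 32/7 (Q = 64/(-18 + 32) = 64/14 = 64*(1/14) = 32/7 ≈ 4.5714)
d = 196 (d = ((5 + 2)*4)*7 = (7*4)*7 = 28*7 = 196)
d*(Q - 496) = 196*(32/7 - 496) = 196*(-3440/7) = -96320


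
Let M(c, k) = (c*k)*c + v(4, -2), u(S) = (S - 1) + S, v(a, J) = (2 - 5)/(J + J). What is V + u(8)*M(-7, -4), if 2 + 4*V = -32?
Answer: -11749/4 ≈ -2937.3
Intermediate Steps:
V = -17/2 (V = -½ + (¼)*(-32) = -½ - 8 = -17/2 ≈ -8.5000)
v(a, J) = -3/(2*J) (v(a, J) = -3*1/(2*J) = -3/(2*J))
u(S) = -1 + 2*S (u(S) = (-1 + S) + S = -1 + 2*S)
M(c, k) = ¾ + k*c² (M(c, k) = (c*k)*c - 3/2/(-2) = k*c² - 3/2*(-½) = k*c² + ¾ = ¾ + k*c²)
V + u(8)*M(-7, -4) = -17/2 + (-1 + 2*8)*(¾ - 4*(-7)²) = -17/2 + (-1 + 16)*(¾ - 4*49) = -17/2 + 15*(¾ - 196) = -17/2 + 15*(-781/4) = -17/2 - 11715/4 = -11749/4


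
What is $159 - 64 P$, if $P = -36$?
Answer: $2463$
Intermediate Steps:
$159 - 64 P = 159 - -2304 = 159 + 2304 = 2463$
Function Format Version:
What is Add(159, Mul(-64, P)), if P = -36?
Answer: 2463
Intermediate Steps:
Add(159, Mul(-64, P)) = Add(159, Mul(-64, -36)) = Add(159, 2304) = 2463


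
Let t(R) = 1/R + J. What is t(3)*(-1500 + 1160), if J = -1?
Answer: 680/3 ≈ 226.67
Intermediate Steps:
t(R) = -1 + 1/R (t(R) = 1/R - 1 = -1 + 1/R)
t(3)*(-1500 + 1160) = ((1 - 1*3)/3)*(-1500 + 1160) = ((1 - 3)/3)*(-340) = ((⅓)*(-2))*(-340) = -⅔*(-340) = 680/3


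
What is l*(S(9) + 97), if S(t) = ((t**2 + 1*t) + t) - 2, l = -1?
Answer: -194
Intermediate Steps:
S(t) = -2 + t**2 + 2*t (S(t) = ((t**2 + t) + t) - 2 = ((t + t**2) + t) - 2 = (t**2 + 2*t) - 2 = -2 + t**2 + 2*t)
l*(S(9) + 97) = -((-2 + 9**2 + 2*9) + 97) = -((-2 + 81 + 18) + 97) = -(97 + 97) = -1*194 = -194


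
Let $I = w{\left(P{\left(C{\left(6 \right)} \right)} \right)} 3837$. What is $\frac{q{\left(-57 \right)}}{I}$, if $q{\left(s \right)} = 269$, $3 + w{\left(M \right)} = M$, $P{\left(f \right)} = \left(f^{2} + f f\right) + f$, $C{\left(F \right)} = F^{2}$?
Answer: $\frac{269}{10072125} \approx 2.6707 \cdot 10^{-5}$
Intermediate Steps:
$P{\left(f \right)} = f + 2 f^{2}$ ($P{\left(f \right)} = \left(f^{2} + f^{2}\right) + f = 2 f^{2} + f = f + 2 f^{2}$)
$w{\left(M \right)} = -3 + M$
$I = 10072125$ ($I = \left(-3 + 6^{2} \left(1 + 2 \cdot 6^{2}\right)\right) 3837 = \left(-3 + 36 \left(1 + 2 \cdot 36\right)\right) 3837 = \left(-3 + 36 \left(1 + 72\right)\right) 3837 = \left(-3 + 36 \cdot 73\right) 3837 = \left(-3 + 2628\right) 3837 = 2625 \cdot 3837 = 10072125$)
$\frac{q{\left(-57 \right)}}{I} = \frac{269}{10072125}$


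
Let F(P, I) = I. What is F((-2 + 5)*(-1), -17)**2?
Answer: 289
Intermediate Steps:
F((-2 + 5)*(-1), -17)**2 = (-17)**2 = 289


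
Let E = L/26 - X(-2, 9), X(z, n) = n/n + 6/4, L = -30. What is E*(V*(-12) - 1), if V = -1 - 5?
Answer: -6745/26 ≈ -259.42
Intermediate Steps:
X(z, n) = 5/2 (X(z, n) = 1 + 6*(¼) = 1 + 3/2 = 5/2)
V = -6
E = -95/26 (E = -30/26 - 1*5/2 = -30*1/26 - 5/2 = -15/13 - 5/2 = -95/26 ≈ -3.6538)
E*(V*(-12) - 1) = -95*(-6*(-12) - 1)/26 = -95*(72 - 1)/26 = -95/26*71 = -6745/26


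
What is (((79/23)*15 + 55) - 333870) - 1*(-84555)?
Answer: -5731795/23 ≈ -2.4921e+5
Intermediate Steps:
(((79/23)*15 + 55) - 333870) - 1*(-84555) = (((79*(1/23))*15 + 55) - 333870) + 84555 = (((79/23)*15 + 55) - 333870) + 84555 = ((1185/23 + 55) - 333870) + 84555 = (2450/23 - 333870) + 84555 = -7676560/23 + 84555 = -5731795/23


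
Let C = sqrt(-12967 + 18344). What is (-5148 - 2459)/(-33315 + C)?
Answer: 253427205/1109883848 + 7607*sqrt(5377)/1109883848 ≈ 0.22884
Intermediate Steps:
C = sqrt(5377) ≈ 73.328
(-5148 - 2459)/(-33315 + C) = (-5148 - 2459)/(-33315 + sqrt(5377)) = -7607/(-33315 + sqrt(5377))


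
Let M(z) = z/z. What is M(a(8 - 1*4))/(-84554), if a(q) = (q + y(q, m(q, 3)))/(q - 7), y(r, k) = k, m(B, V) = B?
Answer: -1/84554 ≈ -1.1827e-5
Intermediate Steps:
a(q) = 2*q/(-7 + q) (a(q) = (q + q)/(q - 7) = (2*q)/(-7 + q) = 2*q/(-7 + q))
M(z) = 1
M(a(8 - 1*4))/(-84554) = 1/(-84554) = 1*(-1/84554) = -1/84554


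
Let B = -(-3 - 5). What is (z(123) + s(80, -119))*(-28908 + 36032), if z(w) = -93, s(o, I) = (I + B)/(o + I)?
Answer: -642256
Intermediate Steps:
B = 8 (B = -1*(-8) = 8)
s(o, I) = (8 + I)/(I + o) (s(o, I) = (I + 8)/(o + I) = (8 + I)/(I + o))
(z(123) + s(80, -119))*(-28908 + 36032) = (-93 + (8 - 119)/(-119 + 80))*(-28908 + 36032) = (-93 - 111/(-39))*7124 = (-93 - 1/39*(-111))*7124 = (-93 + 37/13)*7124 = -1172/13*7124 = -642256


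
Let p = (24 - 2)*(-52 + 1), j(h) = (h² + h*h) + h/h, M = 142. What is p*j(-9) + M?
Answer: -182744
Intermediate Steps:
j(h) = 1 + 2*h² (j(h) = (h² + h²) + 1 = 2*h² + 1 = 1 + 2*h²)
p = -1122 (p = 22*(-51) = -1122)
p*j(-9) + M = -1122*(1 + 2*(-9)²) + 142 = -1122*(1 + 2*81) + 142 = -1122*(1 + 162) + 142 = -1122*163 + 142 = -182886 + 142 = -182744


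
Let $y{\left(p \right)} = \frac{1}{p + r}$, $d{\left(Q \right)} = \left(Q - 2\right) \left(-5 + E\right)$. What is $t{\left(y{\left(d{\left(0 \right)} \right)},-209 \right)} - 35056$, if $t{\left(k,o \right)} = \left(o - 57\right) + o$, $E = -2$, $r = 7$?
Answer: $-35531$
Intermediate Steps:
$d{\left(Q \right)} = 14 - 7 Q$ ($d{\left(Q \right)} = \left(Q - 2\right) \left(-5 - 2\right) = \left(-2 + Q\right) \left(-7\right) = 14 - 7 Q$)
$y{\left(p \right)} = \frac{1}{7 + p}$ ($y{\left(p \right)} = \frac{1}{p + 7} = \frac{1}{7 + p}$)
$t{\left(k,o \right)} = -57 + 2 o$ ($t{\left(k,o \right)} = \left(-57 + o\right) + o = -57 + 2 o$)
$t{\left(y{\left(d{\left(0 \right)} \right)},-209 \right)} - 35056 = \left(-57 + 2 \left(-209\right)\right) - 35056 = \left(-57 - 418\right) - 35056 = -475 - 35056 = -35531$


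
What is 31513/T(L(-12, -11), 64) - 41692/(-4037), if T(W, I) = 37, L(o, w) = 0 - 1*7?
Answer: 128760585/149369 ≈ 862.03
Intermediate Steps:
L(o, w) = -7 (L(o, w) = 0 - 7 = -7)
31513/T(L(-12, -11), 64) - 41692/(-4037) = 31513/37 - 41692/(-4037) = 31513*(1/37) - 41692*(-1/4037) = 31513/37 + 41692/4037 = 128760585/149369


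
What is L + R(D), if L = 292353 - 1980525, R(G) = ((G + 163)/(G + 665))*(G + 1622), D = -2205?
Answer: -118226153/70 ≈ -1.6889e+6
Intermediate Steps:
R(G) = (163 + G)*(1622 + G)/(665 + G) (R(G) = ((163 + G)/(665 + G))*(1622 + G) = (163 + G)*(1622 + G)/(665 + G))
L = -1688172
L + R(D) = -1688172 + (264386 + (-2205)**2 + 1785*(-2205))/(665 - 2205) = -1688172 + (264386 + 4862025 - 3935925)/(-1540) = -1688172 - 1/1540*1190486 = -1688172 - 54113/70 = -118226153/70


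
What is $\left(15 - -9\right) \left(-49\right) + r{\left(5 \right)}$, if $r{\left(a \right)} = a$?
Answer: $-1171$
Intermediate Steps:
$\left(15 - -9\right) \left(-49\right) + r{\left(5 \right)} = \left(15 - -9\right) \left(-49\right) + 5 = \left(15 + 9\right) \left(-49\right) + 5 = 24 \left(-49\right) + 5 = -1176 + 5 = -1171$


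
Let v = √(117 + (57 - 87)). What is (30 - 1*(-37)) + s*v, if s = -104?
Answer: 67 - 104*√87 ≈ -903.05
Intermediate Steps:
v = √87 (v = √(117 - 30) = √87 ≈ 9.3274)
(30 - 1*(-37)) + s*v = (30 - 1*(-37)) - 104*√87 = (30 + 37) - 104*√87 = 67 - 104*√87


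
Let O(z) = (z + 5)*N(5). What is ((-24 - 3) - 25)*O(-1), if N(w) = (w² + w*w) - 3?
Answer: -9776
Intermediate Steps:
N(w) = -3 + 2*w² (N(w) = (w² + w²) - 3 = 2*w² - 3 = -3 + 2*w²)
O(z) = 235 + 47*z (O(z) = (z + 5)*(-3 + 2*5²) = (5 + z)*(-3 + 2*25) = (5 + z)*(-3 + 50) = (5 + z)*47 = 235 + 47*z)
((-24 - 3) - 25)*O(-1) = ((-24 - 3) - 25)*(235 + 47*(-1)) = (-27 - 25)*(235 - 47) = -52*188 = -9776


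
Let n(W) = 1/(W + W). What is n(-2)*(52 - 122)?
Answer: 35/2 ≈ 17.500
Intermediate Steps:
n(W) = 1/(2*W)
n(-2)*(52 - 122) = ((½)/(-2))*(52 - 122) = ((½)*(-½))*(-70) = -¼*(-70) = 35/2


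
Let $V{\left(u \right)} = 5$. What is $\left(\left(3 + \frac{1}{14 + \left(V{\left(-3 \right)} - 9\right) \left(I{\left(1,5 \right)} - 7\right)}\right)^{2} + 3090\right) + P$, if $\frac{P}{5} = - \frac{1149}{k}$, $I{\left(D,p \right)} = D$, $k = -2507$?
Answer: $\frac{11227584575}{3620108} \approx 3101.4$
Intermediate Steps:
$P = \frac{5745}{2507}$ ($P = 5 \left(- \frac{1149}{-2507}\right) = 5 \left(\left(-1149\right) \left(- \frac{1}{2507}\right)\right) = 5 \cdot \frac{1149}{2507} = \frac{5745}{2507} \approx 2.2916$)
$\left(\left(3 + \frac{1}{14 + \left(V{\left(-3 \right)} - 9\right) \left(I{\left(1,5 \right)} - 7\right)}\right)^{2} + 3090\right) + P = \left(\left(3 + \frac{1}{14 + \left(5 - 9\right) \left(1 - 7\right)}\right)^{2} + 3090\right) + \frac{5745}{2507} = \left(\left(3 + \frac{1}{14 - -24}\right)^{2} + 3090\right) + \frac{5745}{2507} = \left(\left(3 + \frac{1}{14 + 24}\right)^{2} + 3090\right) + \frac{5745}{2507} = \left(\left(3 + \frac{1}{38}\right)^{2} + 3090\right) + \frac{5745}{2507} = \left(\left(\frac{115}{38}\right)^{2} + 3090\right) + \frac{5745}{2507} = \left(\frac{13225}{1444} + 3090\right) + \frac{5745}{2507} = \frac{4475185}{1444} + \frac{5745}{2507} = \frac{11227584575}{3620108}$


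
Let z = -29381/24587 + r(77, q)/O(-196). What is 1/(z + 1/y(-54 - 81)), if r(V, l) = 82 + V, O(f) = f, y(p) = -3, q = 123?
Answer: -14457156/33823079 ≈ -0.42743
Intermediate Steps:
z = -9668009/4819052 (z = -29381/24587 + (82 + 77)/(-196) = -29381*1/24587 + 159*(-1/196) = -29381/24587 - 159/196 = -9668009/4819052 ≈ -2.0062)
1/(z + 1/y(-54 - 81)) = 1/(-9668009/4819052 + 1/(-3)) = 1/(-9668009/4819052 - 1/3) = 1/(-33823079/14457156) = -14457156/33823079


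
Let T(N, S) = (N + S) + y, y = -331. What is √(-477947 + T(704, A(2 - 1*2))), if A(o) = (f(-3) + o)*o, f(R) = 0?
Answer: I*√477574 ≈ 691.07*I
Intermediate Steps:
A(o) = o² (A(o) = (0 + o)*o = o*o = o²)
T(N, S) = -331 + N + S (T(N, S) = (N + S) - 331 = -331 + N + S)
√(-477947 + T(704, A(2 - 1*2))) = √(-477947 + (-331 + 704 + (2 - 1*2)²)) = √(-477947 + (-331 + 704 + (2 - 2)²)) = √(-477947 + (-331 + 704 + 0²)) = √(-477947 + (-331 + 704 + 0)) = √(-477947 + 373) = √(-477574) = I*√477574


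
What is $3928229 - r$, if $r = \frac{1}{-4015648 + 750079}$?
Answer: $\frac{12827902847302}{3265569} \approx 3.9282 \cdot 10^{6}$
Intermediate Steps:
$r = - \frac{1}{3265569}$ ($r = \frac{1}{-3265569} = - \frac{1}{3265569} \approx -3.0623 \cdot 10^{-7}$)
$3928229 - r = 3928229 - - \frac{1}{3265569} = 3928229 + \frac{1}{3265569} = \frac{12827902847302}{3265569}$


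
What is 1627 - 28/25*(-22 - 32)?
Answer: 42187/25 ≈ 1687.5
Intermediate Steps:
1627 - 28/25*(-22 - 32) = 1627 - 28*(1/25)*(-54) = 1627 - 28*(-54)/25 = 1627 - 1*(-1512/25) = 1627 + 1512/25 = 42187/25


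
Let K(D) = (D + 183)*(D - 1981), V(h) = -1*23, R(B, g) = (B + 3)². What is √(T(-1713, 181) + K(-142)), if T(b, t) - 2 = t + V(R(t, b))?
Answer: I*√86883 ≈ 294.76*I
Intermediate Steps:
R(B, g) = (3 + B)²
V(h) = -23
K(D) = (-1981 + D)*(183 + D) (K(D) = (183 + D)*(-1981 + D) = (-1981 + D)*(183 + D))
T(b, t) = -21 + t (T(b, t) = 2 + (t - 23) = 2 + (-23 + t) = -21 + t)
√(T(-1713, 181) + K(-142)) = √((-21 + 181) + (-362523 + (-142)² - 1798*(-142))) = √(160 + (-362523 + 20164 + 255316)) = √(160 - 87043) = √(-86883) = I*√86883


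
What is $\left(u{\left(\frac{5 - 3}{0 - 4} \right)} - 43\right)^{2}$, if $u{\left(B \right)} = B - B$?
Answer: $1849$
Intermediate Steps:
$u{\left(B \right)} = 0$
$\left(u{\left(\frac{5 - 3}{0 - 4} \right)} - 43\right)^{2} = \left(0 - 43\right)^{2} = \left(-43\right)^{2} = 1849$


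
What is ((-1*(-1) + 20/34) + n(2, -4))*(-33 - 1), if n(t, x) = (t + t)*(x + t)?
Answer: 218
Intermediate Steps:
n(t, x) = 2*t*(t + x) (n(t, x) = (2*t)*(t + x) = 2*t*(t + x))
((-1*(-1) + 20/34) + n(2, -4))*(-33 - 1) = ((-1*(-1) + 20/34) + 2*2*(2 - 4))*(-33 - 1) = ((1 + 20*(1/34)) + 2*2*(-2))*(-34) = ((1 + 10/17) - 8)*(-34) = (27/17 - 8)*(-34) = -109/17*(-34) = 218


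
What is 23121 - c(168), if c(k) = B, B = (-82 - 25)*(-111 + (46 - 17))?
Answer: 14347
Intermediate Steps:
B = 8774 (B = -107*(-111 + 29) = -107*(-82) = 8774)
c(k) = 8774
23121 - c(168) = 23121 - 1*8774 = 23121 - 8774 = 14347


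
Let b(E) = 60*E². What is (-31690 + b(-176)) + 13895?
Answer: 1840765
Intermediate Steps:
(-31690 + b(-176)) + 13895 = (-31690 + 60*(-176)²) + 13895 = (-31690 + 60*30976) + 13895 = (-31690 + 1858560) + 13895 = 1826870 + 13895 = 1840765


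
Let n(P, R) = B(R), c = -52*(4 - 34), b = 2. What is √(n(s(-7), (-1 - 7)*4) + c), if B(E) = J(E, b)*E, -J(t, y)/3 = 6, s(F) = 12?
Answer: 2*√534 ≈ 46.217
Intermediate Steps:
J(t, y) = -18 (J(t, y) = -3*6 = -18)
B(E) = -18*E
c = 1560 (c = -52*(-30) = 1560)
n(P, R) = -18*R
√(n(s(-7), (-1 - 7)*4) + c) = √(-18*(-1 - 7)*4 + 1560) = √(-(-144)*4 + 1560) = √(-18*(-32) + 1560) = √(576 + 1560) = √2136 = 2*√534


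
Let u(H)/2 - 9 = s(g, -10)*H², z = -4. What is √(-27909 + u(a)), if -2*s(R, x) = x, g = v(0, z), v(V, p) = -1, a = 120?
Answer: 3*√12901 ≈ 340.75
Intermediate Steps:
g = -1
s(R, x) = -x/2
u(H) = 18 + 10*H² (u(H) = 18 + 2*((-½*(-10))*H²) = 18 + 2*(5*H²) = 18 + 10*H²)
√(-27909 + u(a)) = √(-27909 + (18 + 10*120²)) = √(-27909 + (18 + 10*14400)) = √(-27909 + (18 + 144000)) = √(-27909 + 144018) = √116109 = 3*√12901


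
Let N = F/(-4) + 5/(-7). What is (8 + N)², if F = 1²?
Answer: 38809/784 ≈ 49.501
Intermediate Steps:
F = 1
N = -27/28 (N = 1/(-4) + 5/(-7) = 1*(-¼) + 5*(-⅐) = -¼ - 5/7 = -27/28 ≈ -0.96429)
(8 + N)² = (8 - 27/28)² = (197/28)² = 38809/784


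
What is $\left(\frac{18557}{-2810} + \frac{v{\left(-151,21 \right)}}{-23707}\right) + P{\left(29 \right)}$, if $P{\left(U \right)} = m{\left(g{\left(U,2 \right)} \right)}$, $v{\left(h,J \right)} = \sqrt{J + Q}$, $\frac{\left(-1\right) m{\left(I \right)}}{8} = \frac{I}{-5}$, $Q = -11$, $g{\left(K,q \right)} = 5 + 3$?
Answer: $\frac{17411}{2810} - \frac{\sqrt{10}}{23707} \approx 6.196$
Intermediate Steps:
$g{\left(K,q \right)} = 8$
$m{\left(I \right)} = \frac{8 I}{5}$ ($m{\left(I \right)} = - 8 \frac{I}{-5} = - 8 I \left(- \frac{1}{5}\right) = - 8 \left(- \frac{I}{5}\right) = \frac{8 I}{5}$)
$v{\left(h,J \right)} = \sqrt{-11 + J}$ ($v{\left(h,J \right)} = \sqrt{J - 11} = \sqrt{-11 + J}$)
$P{\left(U \right)} = \frac{64}{5}$ ($P{\left(U \right)} = \frac{8}{5} \cdot 8 = \frac{64}{5}$)
$\left(\frac{18557}{-2810} + \frac{v{\left(-151,21 \right)}}{-23707}\right) + P{\left(29 \right)} = \left(\frac{18557}{-2810} + \frac{\sqrt{-11 + 21}}{-23707}\right) + \frac{64}{5} = \left(18557 \left(- \frac{1}{2810}\right) + \sqrt{10} \left(- \frac{1}{23707}\right)\right) + \frac{64}{5} = \left(- \frac{18557}{2810} - \frac{\sqrt{10}}{23707}\right) + \frac{64}{5} = \frac{17411}{2810} - \frac{\sqrt{10}}{23707}$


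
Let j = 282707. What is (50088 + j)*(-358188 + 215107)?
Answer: -47616641395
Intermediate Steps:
(50088 + j)*(-358188 + 215107) = (50088 + 282707)*(-358188 + 215107) = 332795*(-143081) = -47616641395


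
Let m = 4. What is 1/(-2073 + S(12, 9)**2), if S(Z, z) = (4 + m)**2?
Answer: 1/2023 ≈ 0.00049432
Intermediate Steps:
S(Z, z) = 64 (S(Z, z) = (4 + 4)**2 = 8**2 = 64)
1/(-2073 + S(12, 9)**2) = 1/(-2073 + 64**2) = 1/(-2073 + 4096) = 1/2023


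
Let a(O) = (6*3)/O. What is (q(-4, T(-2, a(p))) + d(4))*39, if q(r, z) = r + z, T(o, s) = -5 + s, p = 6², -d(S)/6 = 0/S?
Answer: -663/2 ≈ -331.50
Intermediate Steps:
d(S) = 0 (d(S) = -0/S = -6*0 = 0)
p = 36
a(O) = 18/O
(q(-4, T(-2, a(p))) + d(4))*39 = ((-4 + (-5 + 18/36)) + 0)*39 = ((-4 + (-5 + 18*(1/36))) + 0)*39 = ((-4 + (-5 + ½)) + 0)*39 = ((-4 - 9/2) + 0)*39 = (-17/2 + 0)*39 = -17/2*39 = -663/2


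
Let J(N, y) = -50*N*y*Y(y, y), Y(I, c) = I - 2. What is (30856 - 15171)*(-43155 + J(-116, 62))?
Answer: 337742673825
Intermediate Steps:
Y(I, c) = -2 + I
J(N, y) = -50*N*y*(-2 + y)
(30856 - 15171)*(-43155 + J(-116, 62)) = (30856 - 15171)*(-43155 + 50*(-116)*62*(2 - 1*62)) = 15685*(-43155 + 50*(-116)*62*(2 - 62)) = 15685*(-43155 + 50*(-116)*62*(-60)) = 15685*(-43155 + 21576000) = 15685*21532845 = 337742673825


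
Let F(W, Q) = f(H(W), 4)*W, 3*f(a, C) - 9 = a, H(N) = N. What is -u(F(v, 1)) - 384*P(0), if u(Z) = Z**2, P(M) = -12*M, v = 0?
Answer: 0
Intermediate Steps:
f(a, C) = 3 + a/3
F(W, Q) = W*(3 + W/3) (F(W, Q) = (3 + W/3)*W = W*(3 + W/3))
-u(F(v, 1)) - 384*P(0) = -((1/3)*0*(9 + 0))**2 - (-4608)*0 = -((1/3)*0*9)**2 - 384*0 = -1*0**2 + 0 = -1*0 + 0 = 0 + 0 = 0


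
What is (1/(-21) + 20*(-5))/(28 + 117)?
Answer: -2101/3045 ≈ -0.68998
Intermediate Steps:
(1/(-21) + 20*(-5))/(28 + 117) = (-1/21 - 100)/145 = -2101/21*1/145 = -2101/3045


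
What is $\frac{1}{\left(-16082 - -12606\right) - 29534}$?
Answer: $- \frac{1}{33010} \approx -3.0294 \cdot 10^{-5}$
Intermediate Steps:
$\frac{1}{\left(-16082 - -12606\right) - 29534} = \frac{1}{\left(-16082 + 12606\right) - 29534} = \frac{1}{-3476 - 29534} = \frac{1}{-33010} = - \frac{1}{33010}$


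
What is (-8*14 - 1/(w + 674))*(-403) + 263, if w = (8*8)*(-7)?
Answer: 10260577/226 ≈ 45401.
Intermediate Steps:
w = -448 (w = 64*(-7) = -448)
(-8*14 - 1/(w + 674))*(-403) + 263 = (-8*14 - 1/(-448 + 674))*(-403) + 263 = (-112 - 1/226)*(-403) + 263 = -25313/226*(-403) + 263 = 10201139/226 + 263 = 10260577/226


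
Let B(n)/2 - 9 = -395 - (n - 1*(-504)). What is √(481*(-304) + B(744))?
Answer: 2*I*√37373 ≈ 386.64*I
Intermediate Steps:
B(n) = -1780 - 2*n (B(n) = 18 + 2*(-395 - (n - 1*(-504))) = 18 + 2*(-395 - (n + 504)) = 18 + 2*(-395 - (504 + n)) = 18 + 2*(-395 + (-504 - n)) = 18 + 2*(-899 - n) = 18 + (-1798 - 2*n) = -1780 - 2*n)
√(481*(-304) + B(744)) = √(481*(-304) + (-1780 - 2*744)) = √(-146224 + (-1780 - 1488)) = √(-146224 - 3268) = √(-149492) = 2*I*√37373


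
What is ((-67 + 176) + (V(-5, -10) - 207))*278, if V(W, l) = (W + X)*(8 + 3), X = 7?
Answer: -21128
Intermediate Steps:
V(W, l) = 77 + 11*W (V(W, l) = (W + 7)*(8 + 3) = (7 + W)*11 = 77 + 11*W)
((-67 + 176) + (V(-5, -10) - 207))*278 = ((-67 + 176) + ((77 + 11*(-5)) - 207))*278 = (109 + ((77 - 55) - 207))*278 = (109 + (22 - 207))*278 = (109 - 185)*278 = -76*278 = -21128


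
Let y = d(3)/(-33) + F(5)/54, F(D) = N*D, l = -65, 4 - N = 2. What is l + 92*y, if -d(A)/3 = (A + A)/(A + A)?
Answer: -11761/297 ≈ -39.599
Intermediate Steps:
N = 2 (N = 4 - 1*2 = 4 - 2 = 2)
F(D) = 2*D
d(A) = -3 (d(A) = -3*(A + A)/(A + A) = -3*2*A/(2*A) = -3*2*A*1/(2*A) = -3*1 = -3)
y = 82/297 (y = -3/(-33) + (2*5)/54 = -3*(-1/33) + 10*(1/54) = 1/11 + 5/27 = 82/297 ≈ 0.27609)
l + 92*y = -65 + 92*(82/297) = -65 + 7544/297 = -11761/297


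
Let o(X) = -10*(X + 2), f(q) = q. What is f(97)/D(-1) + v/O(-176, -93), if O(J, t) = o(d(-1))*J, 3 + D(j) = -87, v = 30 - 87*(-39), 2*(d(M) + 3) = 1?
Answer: -39343/7920 ≈ -4.9676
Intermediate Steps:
d(M) = -5/2 (d(M) = -3 + (½)*1 = -3 + ½ = -5/2)
v = 3423 (v = 30 + 3393 = 3423)
D(j) = -90 (D(j) = -3 - 87 = -90)
o(X) = -20 - 10*X (o(X) = -10*(2 + X) = -20 - 10*X)
O(J, t) = 5*J (O(J, t) = (-20 - 10*(-5/2))*J = (-20 + 25)*J = 5*J)
f(97)/D(-1) + v/O(-176, -93) = 97/(-90) + 3423/((5*(-176))) = 97*(-1/90) + 3423/(-880) = -97/90 + 3423*(-1/880) = -97/90 - 3423/880 = -39343/7920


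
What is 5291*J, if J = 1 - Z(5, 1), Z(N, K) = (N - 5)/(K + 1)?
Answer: 5291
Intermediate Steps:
Z(N, K) = (-5 + N)/(1 + K)
J = 1 (J = 1 - (-5 + 5)/(1 + 1) = 1 - 0/2 = 1 - 1*0 = 1 + 0 = 1)
5291*J = 5291*1 = 5291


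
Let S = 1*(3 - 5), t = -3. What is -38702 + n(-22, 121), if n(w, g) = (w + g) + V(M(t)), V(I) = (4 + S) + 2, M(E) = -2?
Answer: -38599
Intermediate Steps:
S = -2 (S = 1*(-2) = -2)
V(I) = 4 (V(I) = (4 - 2) + 2 = 2 + 2 = 4)
n(w, g) = 4 + g + w (n(w, g) = (w + g) + 4 = (g + w) + 4 = 4 + g + w)
-38702 + n(-22, 121) = -38702 + (4 + 121 - 22) = -38702 + 103 = -38599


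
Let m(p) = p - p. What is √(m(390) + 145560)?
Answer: 2*√36390 ≈ 381.52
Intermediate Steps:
m(p) = 0
√(m(390) + 145560) = √(0 + 145560) = √145560 = 2*√36390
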